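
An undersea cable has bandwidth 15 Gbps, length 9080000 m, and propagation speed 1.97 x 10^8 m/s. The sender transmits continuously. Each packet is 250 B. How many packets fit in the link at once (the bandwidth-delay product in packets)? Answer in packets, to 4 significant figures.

Propagation delay = 9080000 / 197000000 = 0.0460914 s.
BDP = R × t_prop = 15000000000 × 0.0460914 = 691371000 bits.
In packets of 2000 bits: 345700 packets.

345700 packets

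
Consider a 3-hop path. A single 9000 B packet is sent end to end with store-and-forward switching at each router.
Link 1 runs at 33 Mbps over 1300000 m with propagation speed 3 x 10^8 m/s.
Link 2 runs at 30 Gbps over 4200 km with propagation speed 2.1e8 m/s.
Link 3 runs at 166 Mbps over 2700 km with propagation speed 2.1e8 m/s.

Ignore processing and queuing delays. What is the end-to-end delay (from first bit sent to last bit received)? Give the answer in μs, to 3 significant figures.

39800 μs

L = 9000 × 8 = 72000 bits.
Transmission delays (L/R per hop): 2181.82, 2.4, 433.735 μs; sum = 2617.95 μs.
Propagation delays (d/s per hop): 4333.33, 20000, 12857.1 μs; sum = 37190.5 μs.
End-to-end = 39800 μs.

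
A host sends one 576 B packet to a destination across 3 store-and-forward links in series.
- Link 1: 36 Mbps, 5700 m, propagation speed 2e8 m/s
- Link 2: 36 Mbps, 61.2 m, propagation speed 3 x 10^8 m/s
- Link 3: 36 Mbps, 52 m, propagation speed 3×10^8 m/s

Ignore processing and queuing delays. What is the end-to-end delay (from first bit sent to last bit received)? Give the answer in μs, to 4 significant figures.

L = 576 × 8 = 4608 bits.
Transmission delay per hop = L/R = 4608/36000000 = 128 μs; 3 hops → 384 μs.
Propagation delays (d/s per hop): 28.5, 0.204, 0.173333 μs; sum = 28.8773 μs.
End-to-end = 412.9 μs.

412.9 μs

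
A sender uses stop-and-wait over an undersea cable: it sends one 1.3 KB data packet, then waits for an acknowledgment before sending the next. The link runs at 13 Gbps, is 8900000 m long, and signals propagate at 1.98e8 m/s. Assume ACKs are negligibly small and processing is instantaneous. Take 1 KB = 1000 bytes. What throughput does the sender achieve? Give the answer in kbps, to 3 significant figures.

116 kbps

t_tx = L/R = 10400/13000000000 = 8e-07 s.
t_prop = 8900000/198000000 = 0.0449495 s; RTT = 0.089899 s.
Cycle = t_tx + RTT = 0.0898998 s.
Throughput = L / cycle = 10400 / 0.0898998 = 116 kbps.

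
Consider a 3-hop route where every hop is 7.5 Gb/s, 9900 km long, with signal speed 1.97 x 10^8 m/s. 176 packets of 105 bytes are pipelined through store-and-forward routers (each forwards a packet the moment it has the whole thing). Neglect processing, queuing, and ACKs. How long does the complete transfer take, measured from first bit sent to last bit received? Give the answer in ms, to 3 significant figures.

Per-hop transmission t_tx = L/R = 840/7500000000 = 0.000112 ms.
Per-hop propagation t_prop = 9900000/197000000 = 50.2538 ms.
Pipeline fill: first packet needs 3·t_tx to clear all hops; remaining 175 packets each add one t_tx.
Total = (3+176-1)·t_tx + 3·t_prop = 178·0.000112 + 3·50.2538 = 151 ms.

151 ms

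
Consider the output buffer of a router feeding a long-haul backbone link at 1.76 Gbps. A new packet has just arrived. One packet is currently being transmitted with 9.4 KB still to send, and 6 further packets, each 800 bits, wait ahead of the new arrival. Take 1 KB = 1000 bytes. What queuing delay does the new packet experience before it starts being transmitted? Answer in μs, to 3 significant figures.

45.5 μs

Each queued packet: L/R = 800/1760000000 = 0.454545 μs.
6 queued → 2.72727 μs.
Plus remaining 75200 bits of current packet: 42.7273 μs.
Queuing delay = 45.5 μs.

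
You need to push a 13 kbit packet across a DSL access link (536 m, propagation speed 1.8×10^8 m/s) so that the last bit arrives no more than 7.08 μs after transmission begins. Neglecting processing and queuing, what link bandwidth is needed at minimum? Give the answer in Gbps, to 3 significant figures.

3.17 Gbps

Propagation delay = 536 / 180000000 = 2.97778 μs.
Transmission budget = 7.08 − 2.97778 = 4.10222 μs.
R ≥ L / t_tx = 13000 bits / 4.10222e-06 s = 3.17 Gbps.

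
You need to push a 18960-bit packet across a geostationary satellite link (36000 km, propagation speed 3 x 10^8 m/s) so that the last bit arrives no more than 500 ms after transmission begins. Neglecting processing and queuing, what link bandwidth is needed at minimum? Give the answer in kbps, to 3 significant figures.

49.9 kbps

Propagation delay = 36000000 / 300000000 = 120 ms.
Transmission budget = 500 − 120 = 380 ms.
R ≥ L / t_tx = 18960 bits / 0.38 s = 49.9 kbps.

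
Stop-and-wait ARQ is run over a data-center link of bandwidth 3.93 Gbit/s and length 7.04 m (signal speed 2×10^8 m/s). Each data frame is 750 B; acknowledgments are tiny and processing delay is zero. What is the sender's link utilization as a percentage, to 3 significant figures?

95.6 %

t_tx = L/R = 6000/3930000000 = 1.52672e-06 s.
t_prop = 7.04/200000000 = 3.52e-08 s; RTT = 7.04e-08 s.
Cycle = t_tx + RTT = 1.59712e-06 s.
Utilization = t_tx / cycle = 1.52672e-06/1.59712e-06 = 95.6 %.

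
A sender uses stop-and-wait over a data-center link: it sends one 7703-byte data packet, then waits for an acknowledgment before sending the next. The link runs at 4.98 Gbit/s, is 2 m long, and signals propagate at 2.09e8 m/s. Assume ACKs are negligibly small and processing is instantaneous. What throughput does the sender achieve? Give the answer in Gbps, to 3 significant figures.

t_tx = L/R = 61624/4980000000 = 1.23743e-05 s.
t_prop = 2/209000000 = 9.56938e-09 s; RTT = 1.91388e-08 s.
Cycle = t_tx + RTT = 1.23934e-05 s.
Throughput = L / cycle = 61624 / 1.23934e-05 = 4.97 Gbps.

4.97 Gbps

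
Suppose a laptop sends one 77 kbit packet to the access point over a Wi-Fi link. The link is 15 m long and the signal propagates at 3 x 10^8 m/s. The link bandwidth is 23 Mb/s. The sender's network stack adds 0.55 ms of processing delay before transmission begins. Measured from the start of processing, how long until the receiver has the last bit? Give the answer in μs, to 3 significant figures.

3900 μs

L = 77000 bits.
Transmission delay = L/R = 77000 / 23000000 = 3347.83 μs.
Propagation delay = d/s = 15 m / 300000000 m/s = 0.05 μs.
Plus processing delay 0.55 ms = 550 μs.
Total = 3900 μs.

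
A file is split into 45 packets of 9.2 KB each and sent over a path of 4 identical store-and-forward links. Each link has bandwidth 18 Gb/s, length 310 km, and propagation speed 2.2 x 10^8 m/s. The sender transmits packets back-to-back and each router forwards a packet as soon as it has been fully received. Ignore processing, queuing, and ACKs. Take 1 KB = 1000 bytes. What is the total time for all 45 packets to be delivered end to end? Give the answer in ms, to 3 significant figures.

Per-hop transmission t_tx = L/R = 73600/18000000000 = 0.00408889 ms.
Per-hop propagation t_prop = 310000/2.2e+08 = 1.40909 ms.
Pipeline fill: first packet needs 4·t_tx to clear all hops; remaining 44 packets each add one t_tx.
Total = (4+45-1)·t_tx + 4·t_prop = 48·0.00408889 + 4·1.40909 = 5.83 ms.

5.83 ms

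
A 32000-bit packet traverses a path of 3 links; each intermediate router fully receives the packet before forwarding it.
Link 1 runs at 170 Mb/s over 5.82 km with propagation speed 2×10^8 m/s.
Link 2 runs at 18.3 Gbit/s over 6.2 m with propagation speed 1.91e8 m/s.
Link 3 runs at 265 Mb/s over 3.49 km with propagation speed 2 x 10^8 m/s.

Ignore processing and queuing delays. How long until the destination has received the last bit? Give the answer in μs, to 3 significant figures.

357 μs

Transmission delays (L/R per hop): 188.235, 1.74863, 120.755 μs; sum = 310.739 μs.
Propagation delays (d/s per hop): 29.1, 0.0324607, 17.45 μs; sum = 46.5825 μs.
End-to-end = 357 μs.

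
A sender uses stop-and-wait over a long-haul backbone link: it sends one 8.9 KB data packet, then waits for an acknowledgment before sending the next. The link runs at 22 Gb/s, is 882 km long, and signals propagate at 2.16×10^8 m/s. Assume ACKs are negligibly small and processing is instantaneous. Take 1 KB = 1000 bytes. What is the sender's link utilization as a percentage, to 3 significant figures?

t_tx = L/R = 71200/22000000000 = 3.23636e-06 s.
t_prop = 882000/216000000 = 0.00408333 s; RTT = 0.00816667 s.
Cycle = t_tx + RTT = 0.0081699 s.
Utilization = t_tx / cycle = 3.23636e-06/0.0081699 = 0.0396 %.

0.0396 %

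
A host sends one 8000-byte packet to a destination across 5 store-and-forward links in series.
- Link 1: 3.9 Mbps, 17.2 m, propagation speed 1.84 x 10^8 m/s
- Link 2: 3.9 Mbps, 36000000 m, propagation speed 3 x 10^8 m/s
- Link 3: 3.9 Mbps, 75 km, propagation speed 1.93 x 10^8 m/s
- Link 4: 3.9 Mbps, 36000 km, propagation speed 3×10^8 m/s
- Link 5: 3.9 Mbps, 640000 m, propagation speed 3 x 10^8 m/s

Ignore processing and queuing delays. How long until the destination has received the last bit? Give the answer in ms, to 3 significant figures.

L = 8000 × 8 = 64000 bits.
Transmission delay per hop = L/R = 64000/3900000 = 16.4103 ms; 5 hops → 82.0513 ms.
Propagation delays (d/s per hop): 9.34783e-05, 120, 0.388601, 120, 2.13333 ms; sum = 242.522 ms.
End-to-end = 325 ms.

325 ms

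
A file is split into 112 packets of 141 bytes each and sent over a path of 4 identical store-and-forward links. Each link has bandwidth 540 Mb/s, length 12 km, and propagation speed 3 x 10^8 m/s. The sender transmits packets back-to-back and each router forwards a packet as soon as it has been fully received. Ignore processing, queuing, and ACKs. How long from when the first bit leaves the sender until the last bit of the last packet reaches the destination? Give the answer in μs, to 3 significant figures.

400 μs

Per-hop transmission t_tx = L/R = 1128/540000000 = 2.08889 μs.
Per-hop propagation t_prop = 12000/300000000 = 40 μs.
Pipeline fill: first packet needs 4·t_tx to clear all hops; remaining 111 packets each add one t_tx.
Total = (4+112-1)·t_tx + 4·t_prop = 115·2.08889 + 4·40 = 400 μs.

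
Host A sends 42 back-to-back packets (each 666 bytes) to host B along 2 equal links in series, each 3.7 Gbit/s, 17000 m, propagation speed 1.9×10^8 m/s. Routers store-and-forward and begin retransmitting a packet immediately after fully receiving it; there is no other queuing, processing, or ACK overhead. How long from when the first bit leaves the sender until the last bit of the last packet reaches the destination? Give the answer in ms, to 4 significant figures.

Per-hop transmission t_tx = L/R = 5328/3700000000 = 0.00144 ms.
Per-hop propagation t_prop = 17000/190000000 = 0.0894737 ms.
Pipeline fill: first packet needs 2·t_tx to clear all hops; remaining 41 packets each add one t_tx.
Total = (2+42-1)·t_tx + 2·t_prop = 43·0.00144 + 2·0.0894737 = 0.2409 ms.

0.2409 ms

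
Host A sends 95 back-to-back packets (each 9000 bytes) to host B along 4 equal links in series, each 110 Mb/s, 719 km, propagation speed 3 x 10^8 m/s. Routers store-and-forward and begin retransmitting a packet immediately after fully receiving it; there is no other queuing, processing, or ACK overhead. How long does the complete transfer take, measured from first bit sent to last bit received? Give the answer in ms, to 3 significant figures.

73.7 ms

Per-hop transmission t_tx = L/R = 72000/110000000 = 0.654545 ms.
Per-hop propagation t_prop = 719000/300000000 = 2.39667 ms.
Pipeline fill: first packet needs 4·t_tx to clear all hops; remaining 94 packets each add one t_tx.
Total = (4+95-1)·t_tx + 4·t_prop = 98·0.654545 + 4·2.39667 = 73.7 ms.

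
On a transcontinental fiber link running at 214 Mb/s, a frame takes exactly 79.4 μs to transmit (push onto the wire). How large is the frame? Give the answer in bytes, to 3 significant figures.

L = R × t_tx = 214000000 b/s × 7.94e-05 s = 16991.6 bits.
In bytes: 16991.6 / 8 = 2120 bytes.

2120 bytes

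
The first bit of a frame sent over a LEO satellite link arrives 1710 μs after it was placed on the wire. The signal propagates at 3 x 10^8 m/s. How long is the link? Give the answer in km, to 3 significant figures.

d = s × t_prop = 300000000 × 0.00171 = 513 km.

513 km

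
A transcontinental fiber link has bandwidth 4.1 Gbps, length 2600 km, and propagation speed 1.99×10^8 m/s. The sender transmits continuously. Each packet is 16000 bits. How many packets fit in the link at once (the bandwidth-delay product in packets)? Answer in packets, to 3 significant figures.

3350 packets

Propagation delay = 2600000 / 199000000 = 0.0130653 s.
BDP = R × t_prop = 4.1e+09 × 0.0130653 = 53567800 bits.
In packets of 16000 bits: 3350 packets.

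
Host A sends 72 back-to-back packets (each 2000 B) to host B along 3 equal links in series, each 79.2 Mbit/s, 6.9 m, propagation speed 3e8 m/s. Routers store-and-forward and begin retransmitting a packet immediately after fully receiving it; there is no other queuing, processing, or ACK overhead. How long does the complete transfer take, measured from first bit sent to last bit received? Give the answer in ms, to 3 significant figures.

Per-hop transmission t_tx = L/R = 16000/79200000 = 0.20202 ms.
Per-hop propagation t_prop = 6.9/300000000 = 2.3e-05 ms.
Pipeline fill: first packet needs 3·t_tx to clear all hops; remaining 71 packets each add one t_tx.
Total = (3+72-1)·t_tx + 3·t_prop = 74·0.20202 + 3·2.3e-05 = 14.9 ms.

14.9 ms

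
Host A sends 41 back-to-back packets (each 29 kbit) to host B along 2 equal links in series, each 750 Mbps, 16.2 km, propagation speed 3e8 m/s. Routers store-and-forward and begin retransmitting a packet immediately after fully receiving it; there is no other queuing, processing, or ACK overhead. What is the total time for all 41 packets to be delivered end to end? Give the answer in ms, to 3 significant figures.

1.73 ms

Per-hop transmission t_tx = L/R = 29000/750000000 = 0.0386667 ms.
Per-hop propagation t_prop = 16200/300000000 = 0.054 ms.
Pipeline fill: first packet needs 2·t_tx to clear all hops; remaining 40 packets each add one t_tx.
Total = (2+41-1)·t_tx + 2·t_prop = 42·0.0386667 + 2·0.054 = 1.73 ms.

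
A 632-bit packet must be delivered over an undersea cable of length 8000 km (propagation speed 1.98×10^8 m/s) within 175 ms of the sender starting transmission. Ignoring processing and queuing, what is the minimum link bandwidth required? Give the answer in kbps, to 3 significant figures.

4.70 kbps

Propagation delay = 8000000 / 198000000 = 40.404 ms.
Transmission budget = 175 − 40.404 = 134.596 ms.
R ≥ L / t_tx = 632 bits / 0.134596 s = 4.70 kbps.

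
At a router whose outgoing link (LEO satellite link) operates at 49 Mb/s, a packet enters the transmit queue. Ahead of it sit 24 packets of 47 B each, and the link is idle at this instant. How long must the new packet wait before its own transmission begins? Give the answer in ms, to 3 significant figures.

0.184 ms

Each queued packet: L/R = 376/49000000 = 0.00767347 ms.
24 queued → 0.184163 ms.
Queuing delay = 0.184 ms.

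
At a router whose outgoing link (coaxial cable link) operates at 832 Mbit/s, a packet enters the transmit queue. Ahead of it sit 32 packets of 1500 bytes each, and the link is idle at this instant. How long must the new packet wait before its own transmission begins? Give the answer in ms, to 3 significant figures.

Each queued packet: L/R = 12000/832000000 = 0.0144231 ms.
32 queued → 0.461538 ms.
Queuing delay = 0.462 ms.

0.462 ms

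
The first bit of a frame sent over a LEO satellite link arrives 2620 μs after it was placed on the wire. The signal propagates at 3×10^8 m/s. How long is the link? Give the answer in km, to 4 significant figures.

d = s × t_prop = 300000000 × 0.00262 = 786.0 km.

786.0 km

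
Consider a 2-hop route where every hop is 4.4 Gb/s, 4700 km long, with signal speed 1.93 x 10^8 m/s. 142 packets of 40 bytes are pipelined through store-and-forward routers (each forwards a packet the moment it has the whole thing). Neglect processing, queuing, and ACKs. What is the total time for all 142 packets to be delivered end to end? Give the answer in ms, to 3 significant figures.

48.7 ms

Per-hop transmission t_tx = L/R = 320/4400000000 = 7.27273e-05 ms.
Per-hop propagation t_prop = 4700000/193000000 = 24.3523 ms.
Pipeline fill: first packet needs 2·t_tx to clear all hops; remaining 141 packets each add one t_tx.
Total = (2+142-1)·t_tx + 2·t_prop = 143·7.27273e-05 + 2·24.3523 = 48.7 ms.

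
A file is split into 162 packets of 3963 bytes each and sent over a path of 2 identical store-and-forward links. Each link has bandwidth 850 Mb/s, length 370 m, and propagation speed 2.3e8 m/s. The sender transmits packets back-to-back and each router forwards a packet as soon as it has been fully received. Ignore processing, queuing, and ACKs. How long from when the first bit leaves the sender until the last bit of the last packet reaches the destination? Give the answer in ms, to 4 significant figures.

Per-hop transmission t_tx = L/R = 31704/850000000 = 0.0372988 ms.
Per-hop propagation t_prop = 370/2.3e+08 = 0.0016087 ms.
Pipeline fill: first packet needs 2·t_tx to clear all hops; remaining 161 packets each add one t_tx.
Total = (2+162-1)·t_tx + 2·t_prop = 163·0.0372988 + 2·0.0016087 = 6.083 ms.

6.083 ms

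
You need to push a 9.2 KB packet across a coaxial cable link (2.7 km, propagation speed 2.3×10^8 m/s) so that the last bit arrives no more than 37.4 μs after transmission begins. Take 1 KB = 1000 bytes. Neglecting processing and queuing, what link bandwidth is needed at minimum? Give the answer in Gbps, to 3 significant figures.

L = 73600 bits.
Propagation delay = 2700 / 2.3e+08 = 11.7391 μs.
Transmission budget = 37.4 − 11.7391 = 25.6609 μs.
R ≥ L / t_tx = 73600 bits / 2.56609e-05 s = 2.87 Gbps.

2.87 Gbps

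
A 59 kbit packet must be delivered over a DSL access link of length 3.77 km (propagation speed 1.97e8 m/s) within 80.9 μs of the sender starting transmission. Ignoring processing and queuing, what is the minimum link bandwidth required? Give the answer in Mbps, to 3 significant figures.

Propagation delay = 3770 / 197000000 = 19.1371 μs.
Transmission budget = 80.9 − 19.1371 = 61.7629 μs.
R ≥ L / t_tx = 59000 bits / 6.17629e-05 s = 955 Mbps.

955 Mbps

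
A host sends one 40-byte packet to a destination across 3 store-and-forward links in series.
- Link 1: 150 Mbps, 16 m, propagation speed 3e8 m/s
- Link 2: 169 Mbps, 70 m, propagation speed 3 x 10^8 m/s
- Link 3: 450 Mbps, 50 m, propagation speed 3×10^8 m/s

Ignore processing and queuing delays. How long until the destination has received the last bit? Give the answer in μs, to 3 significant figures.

5.19 μs

L = 40 × 8 = 320 bits.
Transmission delays (L/R per hop): 2.13333, 1.89349, 0.711111 μs; sum = 4.73794 μs.
Propagation delays (d/s per hop): 0.0533333, 0.233333, 0.166667 μs; sum = 0.453333 μs.
End-to-end = 5.19 μs.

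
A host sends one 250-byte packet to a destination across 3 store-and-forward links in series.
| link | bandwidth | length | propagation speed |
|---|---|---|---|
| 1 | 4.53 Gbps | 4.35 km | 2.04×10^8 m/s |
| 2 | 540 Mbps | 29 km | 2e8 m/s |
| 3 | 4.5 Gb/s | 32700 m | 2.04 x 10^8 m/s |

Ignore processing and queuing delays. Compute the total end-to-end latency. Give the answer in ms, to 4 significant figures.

L = 250 × 8 = 2000 bits.
Transmission delays (L/R per hop): 0.000441501, 0.0037037, 0.000444444 ms; sum = 0.00458965 ms.
Propagation delays (d/s per hop): 0.0213235, 0.145, 0.160294 ms; sum = 0.326618 ms.
End-to-end = 0.3312 ms.

0.3312 ms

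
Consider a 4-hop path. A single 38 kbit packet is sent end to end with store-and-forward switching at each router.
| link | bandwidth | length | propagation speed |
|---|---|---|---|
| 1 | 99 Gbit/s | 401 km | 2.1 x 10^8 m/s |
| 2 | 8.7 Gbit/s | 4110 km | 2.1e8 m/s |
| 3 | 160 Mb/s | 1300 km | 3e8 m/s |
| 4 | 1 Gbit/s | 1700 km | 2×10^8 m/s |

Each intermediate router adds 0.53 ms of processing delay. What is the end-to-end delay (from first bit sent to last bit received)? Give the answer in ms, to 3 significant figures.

36.2 ms

L = 38000 bits.
Transmission delays (L/R per hop): 0.000383838, 0.00436782, 0.2375, 0.038 ms; sum = 0.280252 ms.
Propagation delays (d/s per hop): 1.90952, 19.5714, 4.33333, 8.5 ms; sum = 34.3143 ms.
Processing at 3 router(s): 3 × 0.53 ms = 1.59 ms.
End-to-end = 36.2 ms.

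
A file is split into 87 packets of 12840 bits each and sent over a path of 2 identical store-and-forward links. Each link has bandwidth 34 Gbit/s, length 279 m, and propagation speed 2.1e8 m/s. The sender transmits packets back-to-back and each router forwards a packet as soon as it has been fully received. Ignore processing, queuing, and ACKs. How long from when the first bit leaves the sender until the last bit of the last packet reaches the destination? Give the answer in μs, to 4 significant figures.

35.89 μs

Per-hop transmission t_tx = L/R = 12840/34000000000 = 0.377647 μs.
Per-hop propagation t_prop = 279/210000000 = 1.32857 μs.
Pipeline fill: first packet needs 2·t_tx to clear all hops; remaining 86 packets each add one t_tx.
Total = (2+87-1)·t_tx + 2·t_prop = 88·0.377647 + 2·1.32857 = 35.89 μs.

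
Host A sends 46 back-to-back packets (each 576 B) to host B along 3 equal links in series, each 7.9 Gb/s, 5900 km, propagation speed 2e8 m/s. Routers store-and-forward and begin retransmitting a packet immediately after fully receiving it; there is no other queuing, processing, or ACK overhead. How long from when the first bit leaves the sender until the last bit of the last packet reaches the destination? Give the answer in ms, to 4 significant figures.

88.53 ms

Per-hop transmission t_tx = L/R = 4608/7900000000 = 0.000583291 ms.
Per-hop propagation t_prop = 5900000/200000000 = 29.5 ms.
Pipeline fill: first packet needs 3·t_tx to clear all hops; remaining 45 packets each add one t_tx.
Total = (3+46-1)·t_tx + 3·t_prop = 48·0.000583291 + 3·29.5 = 88.53 ms.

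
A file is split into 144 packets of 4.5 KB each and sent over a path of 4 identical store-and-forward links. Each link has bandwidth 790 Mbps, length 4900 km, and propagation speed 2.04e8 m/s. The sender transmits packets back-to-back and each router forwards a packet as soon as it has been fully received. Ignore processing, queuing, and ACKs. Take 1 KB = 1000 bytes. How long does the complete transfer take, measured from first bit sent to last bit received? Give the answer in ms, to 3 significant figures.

103 ms

Per-hop transmission t_tx = L/R = 36000/790000000 = 0.0455696 ms.
Per-hop propagation t_prop = 4900000/204000000 = 24.0196 ms.
Pipeline fill: first packet needs 4·t_tx to clear all hops; remaining 143 packets each add one t_tx.
Total = (4+144-1)·t_tx + 4·t_prop = 147·0.0455696 + 4·24.0196 = 103 ms.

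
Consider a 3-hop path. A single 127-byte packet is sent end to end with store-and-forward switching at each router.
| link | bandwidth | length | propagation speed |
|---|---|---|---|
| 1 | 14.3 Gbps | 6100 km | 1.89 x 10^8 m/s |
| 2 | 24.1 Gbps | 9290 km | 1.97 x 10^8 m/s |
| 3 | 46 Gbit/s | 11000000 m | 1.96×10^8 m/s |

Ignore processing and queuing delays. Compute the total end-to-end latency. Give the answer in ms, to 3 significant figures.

L = 127 × 8 = 1016 bits.
Transmission delays (L/R per hop): 7.1049e-05, 4.21577e-05, 2.2087e-05 ms; sum = 0.000135294 ms.
Propagation delays (d/s per hop): 32.2751, 47.1574, 56.1224 ms; sum = 135.555 ms.
End-to-end = 136 ms.

136 ms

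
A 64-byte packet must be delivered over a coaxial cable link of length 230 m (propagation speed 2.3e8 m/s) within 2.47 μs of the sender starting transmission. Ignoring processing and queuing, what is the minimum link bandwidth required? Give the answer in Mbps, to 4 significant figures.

L = 512 bits.
Propagation delay = 230 / 2.3e+08 = 1 μs.
Transmission budget = 2.47 − 1 = 1.47 μs.
R ≥ L / t_tx = 512 bits / 1.47e-06 s = 348.3 Mbps.

348.3 Mbps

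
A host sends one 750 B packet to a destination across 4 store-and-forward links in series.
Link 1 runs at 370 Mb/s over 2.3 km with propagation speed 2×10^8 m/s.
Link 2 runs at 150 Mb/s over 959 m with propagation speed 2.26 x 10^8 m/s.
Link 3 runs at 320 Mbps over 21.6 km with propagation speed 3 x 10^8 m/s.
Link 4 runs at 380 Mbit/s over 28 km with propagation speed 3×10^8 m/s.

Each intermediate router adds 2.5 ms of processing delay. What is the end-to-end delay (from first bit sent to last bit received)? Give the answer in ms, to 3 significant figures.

L = 750 × 8 = 6000 bits.
Transmission delays (L/R per hop): 0.0162162, 0.04, 0.01875, 0.0157895 ms; sum = 0.0907557 ms.
Propagation delays (d/s per hop): 0.0115, 0.00424336, 0.072, 0.0933333 ms; sum = 0.181077 ms.
Processing at 3 router(s): 3 × 2.5 ms = 7.5 ms.
End-to-end = 7.77 ms.

7.77 ms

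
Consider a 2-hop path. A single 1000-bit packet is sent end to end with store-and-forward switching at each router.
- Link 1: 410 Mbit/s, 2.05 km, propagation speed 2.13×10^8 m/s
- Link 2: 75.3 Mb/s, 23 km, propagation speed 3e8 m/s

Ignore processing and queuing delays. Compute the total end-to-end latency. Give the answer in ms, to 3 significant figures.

0.102 ms

Transmission delays (L/R per hop): 0.00243902, 0.0132802 ms; sum = 0.0157192 ms.
Propagation delays (d/s per hop): 0.00962441, 0.0766667 ms; sum = 0.0862911 ms.
End-to-end = 0.102 ms.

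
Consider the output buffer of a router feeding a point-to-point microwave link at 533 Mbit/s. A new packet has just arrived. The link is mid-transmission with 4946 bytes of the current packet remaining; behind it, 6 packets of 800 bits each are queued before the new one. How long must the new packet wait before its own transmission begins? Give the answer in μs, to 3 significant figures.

Each queued packet: L/R = 800/533000000 = 1.50094 μs.
6 queued → 9.00563 μs.
Plus remaining 39568 bits of current packet: 74.2364 μs.
Queuing delay = 83.2 μs.

83.2 μs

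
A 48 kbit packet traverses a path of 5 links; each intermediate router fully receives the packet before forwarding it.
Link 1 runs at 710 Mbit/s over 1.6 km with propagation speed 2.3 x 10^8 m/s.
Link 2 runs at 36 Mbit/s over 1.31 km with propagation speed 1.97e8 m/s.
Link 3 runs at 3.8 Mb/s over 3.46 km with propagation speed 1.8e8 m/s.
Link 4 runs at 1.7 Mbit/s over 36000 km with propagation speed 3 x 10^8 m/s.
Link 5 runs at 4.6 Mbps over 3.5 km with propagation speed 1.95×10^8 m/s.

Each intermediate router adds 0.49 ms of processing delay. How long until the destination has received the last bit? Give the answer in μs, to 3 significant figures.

L = 48000 bits.
Transmission delays (L/R per hop): 67.6056, 1333.33, 12631.6, 28235.3, 10434.8 μs; sum = 52702.6 μs.
Propagation delays (d/s per hop): 6.95652, 6.64975, 19.2222, 120000, 17.9487 μs; sum = 120051 μs.
Processing at 4 router(s): 4 × 0.49 ms = 1960 μs.
End-to-end = 175000 μs.

175000 μs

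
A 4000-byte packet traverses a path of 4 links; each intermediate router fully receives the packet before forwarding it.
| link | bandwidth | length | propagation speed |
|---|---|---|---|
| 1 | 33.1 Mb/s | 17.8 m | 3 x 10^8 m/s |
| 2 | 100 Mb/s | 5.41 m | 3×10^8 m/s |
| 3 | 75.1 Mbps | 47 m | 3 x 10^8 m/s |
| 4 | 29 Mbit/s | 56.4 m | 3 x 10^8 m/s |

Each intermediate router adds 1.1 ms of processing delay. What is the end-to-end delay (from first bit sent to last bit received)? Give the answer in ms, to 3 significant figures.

6.12 ms

L = 4000 × 8 = 32000 bits.
Transmission delays (L/R per hop): 0.966767, 0.32, 0.426099, 1.10345 ms; sum = 2.81631 ms.
Propagation delays (d/s per hop): 5.93333e-05, 1.80333e-05, 0.000156667, 0.000188 ms; sum = 0.000422033 ms.
Processing at 3 router(s): 3 × 1.1 ms = 3.3 ms.
End-to-end = 6.12 ms.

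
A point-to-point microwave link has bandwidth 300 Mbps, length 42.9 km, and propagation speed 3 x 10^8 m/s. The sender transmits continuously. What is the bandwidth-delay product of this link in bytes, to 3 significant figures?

Propagation delay = 42900 / 300000000 = 0.000143 s.
BDP = R × t_prop = 300000000 × 0.000143 = 42900 bits.
In bytes: 42900/8 = 5360 bytes.

5360 bytes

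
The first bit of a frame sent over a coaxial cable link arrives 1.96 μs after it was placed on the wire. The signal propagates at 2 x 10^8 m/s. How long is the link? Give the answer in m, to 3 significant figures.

d = s × t_prop = 200000000 × 1.96e-06 = 392 m.

392 m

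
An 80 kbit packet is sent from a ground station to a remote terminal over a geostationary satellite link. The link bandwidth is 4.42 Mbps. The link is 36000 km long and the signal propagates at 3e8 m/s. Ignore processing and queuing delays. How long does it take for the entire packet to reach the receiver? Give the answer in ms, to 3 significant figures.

138 ms

L = 80000 bits.
Transmission delay = L/R = 80000 / 4420000 = 18.0995 ms.
Propagation delay = d/s = 36000000 m / 300000000 m/s = 120 ms.
Total = 138 ms.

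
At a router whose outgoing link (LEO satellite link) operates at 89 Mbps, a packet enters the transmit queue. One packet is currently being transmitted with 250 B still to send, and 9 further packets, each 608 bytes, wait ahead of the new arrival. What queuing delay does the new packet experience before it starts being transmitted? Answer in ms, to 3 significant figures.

0.514 ms

Each queued packet: L/R = 4864/89000000 = 0.0546517 ms.
9 queued → 0.491865 ms.
Plus remaining 2000 bits of current packet: 0.0224719 ms.
Queuing delay = 0.514 ms.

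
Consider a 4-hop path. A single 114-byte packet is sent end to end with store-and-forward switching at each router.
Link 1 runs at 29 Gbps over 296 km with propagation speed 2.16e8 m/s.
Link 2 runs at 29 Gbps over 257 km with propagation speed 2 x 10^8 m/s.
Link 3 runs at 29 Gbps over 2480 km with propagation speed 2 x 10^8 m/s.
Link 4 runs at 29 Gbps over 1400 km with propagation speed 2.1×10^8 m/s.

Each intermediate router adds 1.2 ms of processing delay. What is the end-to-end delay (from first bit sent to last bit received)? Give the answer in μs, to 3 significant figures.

25300 μs

L = 114 × 8 = 912 bits.
Transmission delay per hop = L/R = 912/29000000000 = 0.0314483 μs; 4 hops → 0.125793 μs.
Propagation delays (d/s per hop): 1370.37, 1285, 12400, 6666.67 μs; sum = 21722 μs.
Processing at 3 router(s): 3 × 1.2 ms = 3600 μs.
End-to-end = 25300 μs.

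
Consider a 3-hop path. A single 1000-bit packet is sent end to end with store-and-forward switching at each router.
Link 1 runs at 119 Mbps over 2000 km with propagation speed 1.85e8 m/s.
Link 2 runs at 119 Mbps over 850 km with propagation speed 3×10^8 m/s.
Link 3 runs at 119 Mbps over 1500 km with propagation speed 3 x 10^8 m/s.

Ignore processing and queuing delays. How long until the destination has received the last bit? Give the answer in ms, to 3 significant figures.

Transmission delay per hop = L/R = 1000/119000000 = 0.00840336 ms; 3 hops → 0.0252101 ms.
Propagation delays (d/s per hop): 10.8108, 2.83333, 5 ms; sum = 18.6441 ms.
End-to-end = 18.7 ms.

18.7 ms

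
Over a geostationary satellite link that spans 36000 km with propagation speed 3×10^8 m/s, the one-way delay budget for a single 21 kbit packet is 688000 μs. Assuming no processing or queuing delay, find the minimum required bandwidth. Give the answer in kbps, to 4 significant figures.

36.97 kbps

Propagation delay = 36000000 / 300000000 = 120000 μs.
Transmission budget = 688000 − 120000 = 568000 μs.
R ≥ L / t_tx = 21000 bits / 0.568 s = 36.97 kbps.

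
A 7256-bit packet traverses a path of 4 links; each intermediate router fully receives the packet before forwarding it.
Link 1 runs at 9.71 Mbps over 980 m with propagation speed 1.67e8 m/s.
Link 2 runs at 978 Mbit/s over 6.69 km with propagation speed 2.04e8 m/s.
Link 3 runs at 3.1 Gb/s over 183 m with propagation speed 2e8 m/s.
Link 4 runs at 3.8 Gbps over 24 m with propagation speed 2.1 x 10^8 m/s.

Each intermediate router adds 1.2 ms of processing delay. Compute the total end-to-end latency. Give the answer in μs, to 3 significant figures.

4400 μs

Transmission delays (L/R per hop): 747.271, 7.41922, 2.34065, 1.90947 μs; sum = 758.94 μs.
Propagation delays (d/s per hop): 5.86826, 32.7941, 0.915, 0.114286 μs; sum = 39.6917 μs.
Processing at 3 router(s): 3 × 1.2 ms = 3600 μs.
End-to-end = 4400 μs.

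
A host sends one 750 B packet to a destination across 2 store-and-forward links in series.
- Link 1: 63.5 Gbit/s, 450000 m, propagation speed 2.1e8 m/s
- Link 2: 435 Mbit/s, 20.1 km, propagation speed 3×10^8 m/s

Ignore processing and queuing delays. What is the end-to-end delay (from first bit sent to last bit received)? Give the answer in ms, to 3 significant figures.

L = 750 × 8 = 6000 bits.
Transmission delays (L/R per hop): 9.44882e-05, 0.0137931 ms; sum = 0.0138876 ms.
Propagation delays (d/s per hop): 2.14286, 0.067 ms; sum = 2.20986 ms.
End-to-end = 2.22 ms.

2.22 ms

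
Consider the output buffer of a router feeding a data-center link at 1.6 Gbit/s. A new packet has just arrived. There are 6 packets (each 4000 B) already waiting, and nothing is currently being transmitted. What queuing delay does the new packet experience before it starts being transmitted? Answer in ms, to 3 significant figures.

Each queued packet: L/R = 32000/1600000000 = 0.02 ms.
6 queued → 0.12 ms.
Queuing delay = 0.120 ms.

0.120 ms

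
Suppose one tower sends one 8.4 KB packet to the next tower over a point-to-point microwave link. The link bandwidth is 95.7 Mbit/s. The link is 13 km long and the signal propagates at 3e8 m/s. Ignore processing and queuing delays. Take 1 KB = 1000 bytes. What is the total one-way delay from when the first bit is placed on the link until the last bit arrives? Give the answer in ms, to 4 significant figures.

0.7455 ms

L = 67200 bits.
Transmission delay = L/R = 67200 / 95700000 = 0.702194 ms.
Propagation delay = d/s = 13000 m / 300000000 m/s = 0.0433333 ms.
Total = 0.7455 ms.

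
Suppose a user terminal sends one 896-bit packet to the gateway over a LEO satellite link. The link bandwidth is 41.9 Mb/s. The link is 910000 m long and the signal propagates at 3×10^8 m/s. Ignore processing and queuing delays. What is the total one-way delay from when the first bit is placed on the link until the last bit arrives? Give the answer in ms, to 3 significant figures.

3.05 ms

Transmission delay = L/R = 896 / 41900000 = 0.0213842 ms.
Propagation delay = d/s = 910000 m / 300000000 m/s = 3.03333 ms.
Total = 3.05 ms.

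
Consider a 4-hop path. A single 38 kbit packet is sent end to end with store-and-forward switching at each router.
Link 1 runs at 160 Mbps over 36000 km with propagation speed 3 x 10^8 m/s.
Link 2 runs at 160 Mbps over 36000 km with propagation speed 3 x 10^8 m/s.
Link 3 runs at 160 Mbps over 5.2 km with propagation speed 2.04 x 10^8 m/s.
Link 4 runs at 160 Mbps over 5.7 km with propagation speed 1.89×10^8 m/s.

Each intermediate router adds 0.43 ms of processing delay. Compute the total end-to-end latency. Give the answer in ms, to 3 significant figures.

L = 38000 bits.
Transmission delay per hop = L/R = 38000/160000000 = 0.2375 ms; 4 hops → 0.95 ms.
Propagation delays (d/s per hop): 120, 120, 0.0254902, 0.0301587 ms; sum = 240.056 ms.
Processing at 3 router(s): 3 × 0.43 ms = 1.29 ms.
End-to-end = 242 ms.

242 ms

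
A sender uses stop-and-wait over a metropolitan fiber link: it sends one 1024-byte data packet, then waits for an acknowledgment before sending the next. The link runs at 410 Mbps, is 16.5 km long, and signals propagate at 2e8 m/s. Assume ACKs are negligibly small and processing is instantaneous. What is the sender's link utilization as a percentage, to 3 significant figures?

t_tx = L/R = 8192/410000000 = 1.99805e-05 s.
t_prop = 16500/200000000 = 8.25e-05 s; RTT = 0.000165 s.
Cycle = t_tx + RTT = 0.00018498 s.
Utilization = t_tx / cycle = 1.99805e-05/0.00018498 = 10.8 %.

10.8 %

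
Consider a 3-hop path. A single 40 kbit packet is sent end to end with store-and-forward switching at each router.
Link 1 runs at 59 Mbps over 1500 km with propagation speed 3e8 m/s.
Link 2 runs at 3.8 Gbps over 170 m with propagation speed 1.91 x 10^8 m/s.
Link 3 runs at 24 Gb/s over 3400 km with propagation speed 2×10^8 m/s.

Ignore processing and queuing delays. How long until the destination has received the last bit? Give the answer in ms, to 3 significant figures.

L = 40000 bits.
Transmission delays (L/R per hop): 0.677966, 0.0105263, 0.00166667 ms; sum = 0.690159 ms.
Propagation delays (d/s per hop): 5, 0.000890052, 17 ms; sum = 22.0009 ms.
End-to-end = 22.7 ms.

22.7 ms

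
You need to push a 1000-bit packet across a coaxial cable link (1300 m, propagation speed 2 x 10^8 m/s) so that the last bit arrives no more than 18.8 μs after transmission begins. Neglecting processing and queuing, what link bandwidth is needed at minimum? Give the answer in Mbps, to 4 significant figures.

Propagation delay = 1300 / 200000000 = 6.5 μs.
Transmission budget = 18.8 − 6.5 = 12.3 μs.
R ≥ L / t_tx = 1000 bits / 1.23e-05 s = 81.30 Mbps.

81.30 Mbps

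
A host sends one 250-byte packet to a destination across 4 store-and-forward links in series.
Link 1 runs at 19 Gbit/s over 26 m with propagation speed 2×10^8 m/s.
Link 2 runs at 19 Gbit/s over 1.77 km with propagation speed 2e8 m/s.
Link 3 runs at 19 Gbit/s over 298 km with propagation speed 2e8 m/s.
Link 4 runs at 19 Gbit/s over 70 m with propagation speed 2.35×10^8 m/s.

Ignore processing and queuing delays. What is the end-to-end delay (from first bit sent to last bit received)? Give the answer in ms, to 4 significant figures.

L = 250 × 8 = 2000 bits.
Transmission delay per hop = L/R = 2000/19000000000 = 0.000105263 ms; 4 hops → 0.000421053 ms.
Propagation delays (d/s per hop): 0.00013, 0.00885, 1.49, 0.000297872 ms; sum = 1.49928 ms.
End-to-end = 1.500 ms.

1.500 ms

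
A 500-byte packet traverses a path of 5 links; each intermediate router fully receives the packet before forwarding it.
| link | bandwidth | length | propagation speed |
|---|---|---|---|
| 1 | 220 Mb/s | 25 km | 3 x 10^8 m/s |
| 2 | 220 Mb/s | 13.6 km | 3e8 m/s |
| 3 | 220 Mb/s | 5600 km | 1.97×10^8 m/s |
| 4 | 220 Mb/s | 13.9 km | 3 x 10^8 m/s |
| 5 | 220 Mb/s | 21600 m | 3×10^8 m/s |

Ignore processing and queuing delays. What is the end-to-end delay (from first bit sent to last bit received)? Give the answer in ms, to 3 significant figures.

L = 500 × 8 = 4000 bits.
Transmission delay per hop = L/R = 4000/220000000 = 0.0181818 ms; 5 hops → 0.0909091 ms.
Propagation delays (d/s per hop): 0.0833333, 0.0453333, 28.4264, 0.0463333, 0.072 ms; sum = 28.6734 ms.
End-to-end = 28.8 ms.

28.8 ms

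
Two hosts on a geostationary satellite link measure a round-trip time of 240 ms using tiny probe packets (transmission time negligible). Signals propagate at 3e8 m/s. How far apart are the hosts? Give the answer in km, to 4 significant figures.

36000 km

One-way propagation = RTT/2 = 120 ms.
d = s × t = 300000000 × 0.12 = 36000 km.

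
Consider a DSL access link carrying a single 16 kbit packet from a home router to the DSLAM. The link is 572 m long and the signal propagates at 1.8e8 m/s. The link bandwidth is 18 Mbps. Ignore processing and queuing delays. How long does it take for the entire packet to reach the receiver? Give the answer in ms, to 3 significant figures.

L = 16000 bits.
Transmission delay = L/R = 16000 / 18000000 = 0.888889 ms.
Propagation delay = d/s = 572 m / 180000000 m/s = 0.00317778 ms.
Total = 0.892 ms.

0.892 ms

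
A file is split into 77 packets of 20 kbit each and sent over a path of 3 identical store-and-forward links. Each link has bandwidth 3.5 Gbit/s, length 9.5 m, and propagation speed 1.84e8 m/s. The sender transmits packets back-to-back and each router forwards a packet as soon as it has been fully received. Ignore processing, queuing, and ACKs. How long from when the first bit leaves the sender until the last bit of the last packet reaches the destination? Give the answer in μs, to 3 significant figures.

452 μs

Per-hop transmission t_tx = L/R = 20000/3500000000 = 5.71429 μs.
Per-hop propagation t_prop = 9.5/184000000 = 0.0516304 μs.
Pipeline fill: first packet needs 3·t_tx to clear all hops; remaining 76 packets each add one t_tx.
Total = (3+77-1)·t_tx + 3·t_prop = 79·5.71429 + 3·0.0516304 = 452 μs.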